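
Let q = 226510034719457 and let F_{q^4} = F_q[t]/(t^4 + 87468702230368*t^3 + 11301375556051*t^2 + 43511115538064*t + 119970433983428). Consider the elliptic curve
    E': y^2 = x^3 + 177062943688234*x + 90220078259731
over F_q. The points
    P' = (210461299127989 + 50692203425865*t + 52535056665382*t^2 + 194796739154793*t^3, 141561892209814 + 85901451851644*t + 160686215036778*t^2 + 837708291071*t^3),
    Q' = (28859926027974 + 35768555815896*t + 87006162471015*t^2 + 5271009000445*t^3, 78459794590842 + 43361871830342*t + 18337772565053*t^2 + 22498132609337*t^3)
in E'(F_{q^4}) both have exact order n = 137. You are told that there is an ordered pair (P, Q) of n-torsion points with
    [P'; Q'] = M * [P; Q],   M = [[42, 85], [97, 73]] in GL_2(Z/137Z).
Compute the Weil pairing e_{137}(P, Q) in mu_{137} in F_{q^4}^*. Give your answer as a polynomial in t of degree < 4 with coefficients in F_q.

104154845887751 + 125662730505827*t + 30155099571455*t^2 + 210457971136401*t^3

e_{137}(aP+bQ,cP+dQ) = e_{137}(P,Q)^(ad-bc); with (a,b,c,d)=(42,85,97,73) this gives the det-137 law.
det M = 42*73 - 85*97 = -5179 = 27 (mod 137); 27^{-1} = 66 (mod 137).
n = 137 = (10001001)_2 (8 bits, wt 3); accumulate f_{137,P'}(Q'+S)/f_{137,P'}(S) along the 7-step ladder.
Miller gives e_{137}(P',Q') = 96401152354702 + 107084196184090*t + 93116281200254*t^2 + 162982486418736*t^3 in F_{226510034719457^4}.
Finally e_{137}(P,Q) = 104154845887751 + 125662730505827*t + 30155099571455*t^2 + 210457971136401*t^3.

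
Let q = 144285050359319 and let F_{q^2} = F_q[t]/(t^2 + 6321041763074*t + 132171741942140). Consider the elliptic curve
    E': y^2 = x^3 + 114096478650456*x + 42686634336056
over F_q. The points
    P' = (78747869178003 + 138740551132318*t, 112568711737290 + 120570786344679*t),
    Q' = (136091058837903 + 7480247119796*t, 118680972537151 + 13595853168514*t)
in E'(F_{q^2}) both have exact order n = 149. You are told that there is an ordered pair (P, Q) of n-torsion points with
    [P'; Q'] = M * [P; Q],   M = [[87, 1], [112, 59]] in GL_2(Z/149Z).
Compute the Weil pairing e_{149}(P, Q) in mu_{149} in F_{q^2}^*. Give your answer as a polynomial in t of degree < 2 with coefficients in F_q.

102056856811984 + 65240143216687*t

Alternating bilinearity on E[149] (values in mu_{149} in F_{144285050359319^2}) gives e(P',Q') = e(P,Q)^det(M).
So e_{149}(P,Q) = e_{149}(P',Q')^{96}, since 104*96 = 1 mod 149.
8-bit Miller (10010101) on E'/F_{144285050359319} with a'=114096478650456, b'=42686634336056: accumulate tangent/chord ratios at Q'+S and P'+S'.
The quotient is 46416190558068 + 109095061504393*t.
Finally e_{149}(P,Q) = 102056856811984 + 65240143216687*t.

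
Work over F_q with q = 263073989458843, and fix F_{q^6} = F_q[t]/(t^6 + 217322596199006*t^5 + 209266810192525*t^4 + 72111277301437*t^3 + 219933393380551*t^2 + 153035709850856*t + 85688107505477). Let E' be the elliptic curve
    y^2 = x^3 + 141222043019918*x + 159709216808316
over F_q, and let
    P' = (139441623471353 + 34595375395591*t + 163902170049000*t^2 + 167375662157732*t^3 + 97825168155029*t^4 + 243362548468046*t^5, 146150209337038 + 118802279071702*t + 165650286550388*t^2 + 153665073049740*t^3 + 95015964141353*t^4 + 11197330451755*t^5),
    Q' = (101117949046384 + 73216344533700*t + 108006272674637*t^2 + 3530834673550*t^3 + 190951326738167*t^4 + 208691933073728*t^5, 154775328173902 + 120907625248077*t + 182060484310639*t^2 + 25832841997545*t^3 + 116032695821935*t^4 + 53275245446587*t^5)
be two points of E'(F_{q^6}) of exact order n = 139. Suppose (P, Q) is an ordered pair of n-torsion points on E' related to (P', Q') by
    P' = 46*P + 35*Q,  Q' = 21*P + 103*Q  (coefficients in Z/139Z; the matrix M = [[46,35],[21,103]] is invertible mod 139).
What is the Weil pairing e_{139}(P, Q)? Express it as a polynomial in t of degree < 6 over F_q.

62960148901917 + 41545605540165*t + 63239362253479*t^2 + 197179858060782*t^3 + 198333986808830*t^4 + 224071472391807*t^5

Alternating bilinearity on E[139] (values in mu_{139} in F_{263073989458843^6}) gives e(P',Q') = e(P,Q)^det(M).
det(M) mod 139 = 111; its inverse in (Z/139)^* is 134 (check: 111*134 mod 139 = 1).
Run Miller on y^2=x^3+141222043019918*x+159709216808316 over F_{263073989458843}: ladder 10001011 (8 bits); e = f_P(D_Q)/f_Q(D_P).
f_P(D_Q)/f_Q(D_P) = 34907087021228 + 87335191019750*t + 67278594050677*t^2 + 92526070497026*t^3 + 138230945257426*t^4 + 74821412195057*t^5.
Thus e_{139}(P,Q) = 62960148901917 + 41545605540165*t + 63239362253479*t^2 + 197179858060782*t^3 + 198333986808830*t^4 + 224071472391807*t^5.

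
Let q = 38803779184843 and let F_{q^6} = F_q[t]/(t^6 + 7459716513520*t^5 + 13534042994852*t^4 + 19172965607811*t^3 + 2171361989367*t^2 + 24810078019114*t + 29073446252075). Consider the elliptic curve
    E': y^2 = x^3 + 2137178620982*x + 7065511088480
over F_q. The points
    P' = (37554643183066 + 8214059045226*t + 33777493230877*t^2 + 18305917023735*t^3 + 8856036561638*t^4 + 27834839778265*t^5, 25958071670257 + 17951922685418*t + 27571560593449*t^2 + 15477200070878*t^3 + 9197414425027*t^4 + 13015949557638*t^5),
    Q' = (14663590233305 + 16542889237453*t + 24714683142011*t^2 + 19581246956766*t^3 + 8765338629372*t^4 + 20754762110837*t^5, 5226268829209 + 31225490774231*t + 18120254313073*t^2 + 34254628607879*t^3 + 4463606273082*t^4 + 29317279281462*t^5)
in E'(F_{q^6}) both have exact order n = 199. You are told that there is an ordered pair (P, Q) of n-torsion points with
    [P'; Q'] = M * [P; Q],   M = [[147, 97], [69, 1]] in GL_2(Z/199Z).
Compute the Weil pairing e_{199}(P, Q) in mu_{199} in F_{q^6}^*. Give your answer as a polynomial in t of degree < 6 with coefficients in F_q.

34397502296015 + 32827441171261*t + 33388034234617*t^2 + 27195093957788*t^3 + 17090173108867*t^4 + 4906961100844*t^5

The 199-Weil pairing on E[199] over F_{38803779184843} is alternating-bilinear: e_{199}(P',Q') = e_{199}(P,Q)^det(M).
147*1 - 97*69 = -6546; reduced mod 199: det = 21, inverse 19.
Miller loop for e_{199} over F_{38803779184843^6}: bits of 199 = 11000111; 7 double steps + 4 add steps, l/v at each.
So e_{199}(P',Q') = 4585822101035 + 23619296259782*t + 8982998979522*t^2 + 6224022523814*t^3 + 38621025042388*t^4 + 38404938422698*t^5.
Finally e_{199}(P,Q) = 34397502296015 + 32827441171261*t + 33388034234617*t^2 + 27195093957788*t^3 + 17090173108867*t^4 + 4906961100844*t^5.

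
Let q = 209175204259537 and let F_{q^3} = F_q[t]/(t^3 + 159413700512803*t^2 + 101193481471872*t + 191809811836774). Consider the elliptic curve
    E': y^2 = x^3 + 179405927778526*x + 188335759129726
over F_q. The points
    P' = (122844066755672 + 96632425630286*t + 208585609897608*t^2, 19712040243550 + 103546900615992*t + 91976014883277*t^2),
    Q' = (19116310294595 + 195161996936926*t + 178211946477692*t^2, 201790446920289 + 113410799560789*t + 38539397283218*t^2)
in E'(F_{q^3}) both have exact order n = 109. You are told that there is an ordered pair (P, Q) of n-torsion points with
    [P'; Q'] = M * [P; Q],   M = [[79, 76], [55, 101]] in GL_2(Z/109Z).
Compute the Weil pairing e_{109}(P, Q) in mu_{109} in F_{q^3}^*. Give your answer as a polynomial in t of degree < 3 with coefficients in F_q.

152577067653387 + 122862393778134*t + 7554311076783*t^2

Under M = [[79,76],[55,101]] in GL_2(Z/109), e_{109}(P',Q') = e_{109}(P,Q)^(79*101-76*55 mod 109).
det(M) mod 109 = 93; its inverse in (Z/109)^* is 34 (check: 93*34 mod 109 = 1).
Build f_{109,P'} and f_{109,Q'} via the 7-bit ladder of 109=1101101_2; evaluate at shifted divisors; quotient in F_{209175204259537^3}.
Result: e(P',Q') = 151279947886266 + 73377899412022*t + 125967032014540*t^2.
Hence e(P,Q) = 152577067653387 + 122862393778134*t + 7554311076783*t^2 in F_{209175204259537^3}^*.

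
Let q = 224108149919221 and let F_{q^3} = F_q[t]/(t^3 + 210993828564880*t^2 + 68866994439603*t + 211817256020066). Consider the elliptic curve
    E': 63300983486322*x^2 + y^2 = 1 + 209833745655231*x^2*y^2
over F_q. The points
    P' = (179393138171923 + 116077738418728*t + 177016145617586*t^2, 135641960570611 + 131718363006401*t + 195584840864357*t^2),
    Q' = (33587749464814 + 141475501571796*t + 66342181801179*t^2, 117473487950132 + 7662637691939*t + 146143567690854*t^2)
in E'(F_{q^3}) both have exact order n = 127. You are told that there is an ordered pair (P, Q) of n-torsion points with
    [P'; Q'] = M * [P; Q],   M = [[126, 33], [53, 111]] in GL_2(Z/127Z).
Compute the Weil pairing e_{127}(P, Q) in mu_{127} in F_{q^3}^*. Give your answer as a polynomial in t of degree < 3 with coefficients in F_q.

150425796384472 + 175263575384578*t + 178615525832976*t^2

The 127-Weil pairing on E[127] over F_{224108149919221} is alternating-bilinear: e_{127}(P',Q') = e_{127}(P,Q)^det(M).
126*111 - 33*53 = 12237; reduced mod 127: det = 45, inverse 48.
Edwards a_E,d_E -> Montgomery A=109912181703330,B=128283245909326 -> Weierstrass 109367755970594,28713371698120 via alpha=157576529816536,beta=19393846937578.
Run Miller on y^2=x^3+109367755970594*x+28713371698120 over F_{224108149919221}: ladder 1111111 (7 bits); e = f_P(D_Q)/f_Q(D_P).
So e_{127}(P',Q') = 223858699585899 + 152393149328975*t + 135138508797063*t^2.
Hence e(P,Q) = 150425796384472 + 175263575384578*t + 178615525832976*t^2 in F_{224108149919221^3}^*.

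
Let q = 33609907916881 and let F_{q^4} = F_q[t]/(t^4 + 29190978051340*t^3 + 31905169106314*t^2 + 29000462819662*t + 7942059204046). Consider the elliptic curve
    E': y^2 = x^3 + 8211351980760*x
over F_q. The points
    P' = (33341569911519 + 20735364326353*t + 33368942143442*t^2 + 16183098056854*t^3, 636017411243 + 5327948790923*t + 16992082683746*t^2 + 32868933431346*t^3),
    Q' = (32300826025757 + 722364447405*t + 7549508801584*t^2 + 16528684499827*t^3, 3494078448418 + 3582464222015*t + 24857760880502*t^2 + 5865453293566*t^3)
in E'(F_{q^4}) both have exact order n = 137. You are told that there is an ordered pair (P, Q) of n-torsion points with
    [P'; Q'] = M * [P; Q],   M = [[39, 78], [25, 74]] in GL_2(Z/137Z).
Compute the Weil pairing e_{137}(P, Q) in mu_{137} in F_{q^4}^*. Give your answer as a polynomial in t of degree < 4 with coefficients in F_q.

21729141950181 + 8837320564710*t + 30488267020097*t^2 + 26273570553217*t^3

Alternating bilinearity on E[137] (values in mu_{137} in F_{33609907916881^4}) gives e(P',Q') = e(P,Q)^det(M).
39*74 - 78*25 = 936; reduced mod 137: det = 114, inverse 131.
8-bit Miller (10001001) on E'/F_{33609907916881} with a'=8211351980760, b'=0: accumulate tangent/chord ratios at Q'+S and P'+S'.
e_{137}(P',Q') = 18835984126588 + 15031963753270*t + 29795549937510*t^2 + 32354372102315*t^3.
Hence e(P,Q) = 21729141950181 + 8837320564710*t + 30488267020097*t^2 + 26273570553217*t^3 in F_{33609907916881^4}^*.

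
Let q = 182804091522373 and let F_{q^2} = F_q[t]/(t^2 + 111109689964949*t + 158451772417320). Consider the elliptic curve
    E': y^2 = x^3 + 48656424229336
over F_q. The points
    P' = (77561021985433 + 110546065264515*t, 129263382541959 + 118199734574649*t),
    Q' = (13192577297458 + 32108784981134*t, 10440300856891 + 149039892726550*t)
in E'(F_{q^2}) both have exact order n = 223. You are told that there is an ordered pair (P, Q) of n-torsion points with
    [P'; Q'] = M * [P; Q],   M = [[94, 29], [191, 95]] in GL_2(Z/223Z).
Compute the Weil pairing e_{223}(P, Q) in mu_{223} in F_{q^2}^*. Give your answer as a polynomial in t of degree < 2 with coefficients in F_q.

Under M = [[94,29],[191,95]] in GL_2(Z/223), e_{223}(P',Q') = e_{223}(P,Q)^(94*95-29*191 mod 223).
det(M) mod 223 = 46; its inverse in (Z/223)^* is 160 (check: 46*160 mod 223 = 1).
n = 223 = (11011111)_2 (8 bits, wt 7); accumulate f_{223,P'}(Q'+S)/f_{223,P'}(S) along the 7-step ladder.
So e_{223}(P',Q') = 88775178950898 + 19156383802717*t.
(88775178950898 + 19156383802717*t)^{160} mod (182804091522373,f) = 44282031746904 + 118295347298446*t.

44282031746904 + 118295347298446*t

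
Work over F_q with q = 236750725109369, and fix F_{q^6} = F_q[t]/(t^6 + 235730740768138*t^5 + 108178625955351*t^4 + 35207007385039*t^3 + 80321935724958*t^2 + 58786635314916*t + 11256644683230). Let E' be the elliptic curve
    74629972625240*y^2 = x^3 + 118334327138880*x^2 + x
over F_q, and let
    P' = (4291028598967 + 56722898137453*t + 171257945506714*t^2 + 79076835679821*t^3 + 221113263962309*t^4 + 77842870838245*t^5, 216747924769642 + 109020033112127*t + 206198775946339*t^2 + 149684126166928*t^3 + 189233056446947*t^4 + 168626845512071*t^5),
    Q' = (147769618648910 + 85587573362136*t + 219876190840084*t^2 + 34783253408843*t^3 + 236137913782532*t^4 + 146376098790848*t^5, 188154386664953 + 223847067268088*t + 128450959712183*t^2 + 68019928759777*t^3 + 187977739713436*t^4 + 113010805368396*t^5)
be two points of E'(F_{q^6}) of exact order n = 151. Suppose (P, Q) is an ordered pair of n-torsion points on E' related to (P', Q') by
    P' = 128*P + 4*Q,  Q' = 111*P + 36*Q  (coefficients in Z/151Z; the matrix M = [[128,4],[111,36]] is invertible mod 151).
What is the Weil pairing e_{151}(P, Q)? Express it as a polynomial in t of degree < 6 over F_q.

42624370970016 + 115831322851897*t + 225159240958387*t^2 + 111091964073844*t^3 + 11233489746298*t^4 + 194479567909336*t^5

Since e_{151}(P,P)=e_{151}(Q,Q)=1 and e_{151}(Q,P)=e_{151}(P,Q)^{-1}, expanding e_{151}(128*P + 4*Q,111*P + 36*Q) leaves e(P,Q)^det(M).
So e_{151}(P,Q) = e_{151}(P',Q')^{92}, since 87*92 = 1 mod 151.
Montgomery->Weierstrass: x_W = 113273319282561*x+34281870331320, y_W=113273319282561*y on F_{236750725109369}; lands on y^2=x^3+222312250364297*x+138730391944252.
Double-and-add over 10010111: 8-1 doublings, 5-1 additions; each step l_{T,T}/v_{2T} or l_{T,P'}/v at Q'+S for random S.
f_P(D_Q)/f_Q(D_P) = 41564257854439 + 107380241725705*t + 126484419271356*t^2 + 115558143157619*t^3 + 205419761739618*t^4 + 87741693673891*t^5.
Hence e(P,Q) = 42624370970016 + 115831322851897*t + 225159240958387*t^2 + 111091964073844*t^3 + 11233489746298*t^4 + 194479567909336*t^5 in F_{236750725109369^6}^*.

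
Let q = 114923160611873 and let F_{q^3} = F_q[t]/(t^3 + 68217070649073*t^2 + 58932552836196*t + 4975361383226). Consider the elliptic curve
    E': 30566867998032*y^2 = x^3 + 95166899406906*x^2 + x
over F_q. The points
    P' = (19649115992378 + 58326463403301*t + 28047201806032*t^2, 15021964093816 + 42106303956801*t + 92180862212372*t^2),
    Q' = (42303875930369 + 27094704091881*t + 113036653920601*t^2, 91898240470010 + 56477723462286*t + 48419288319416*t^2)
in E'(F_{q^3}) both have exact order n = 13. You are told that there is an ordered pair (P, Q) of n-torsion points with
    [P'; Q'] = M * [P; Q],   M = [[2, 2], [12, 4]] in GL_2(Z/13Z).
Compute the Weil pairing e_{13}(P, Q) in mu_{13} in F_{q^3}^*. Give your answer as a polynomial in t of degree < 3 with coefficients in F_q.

The 13-Weil pairing on E[13] over F_{114923160611873} is alternating-bilinear: e_{13}(P',Q') = e_{13}(P,Q)^det(M).
So e_{13}(P,Q) = e_{13}(P',Q')^{4}, since 10*4 = 1 mod 13.
Montgomery->Weierstrass: x_W = 47015453549911*x+4368786925646, y_W=47015453549911*y on F_{114923160611873}; lands on y^2=x^3+36719453745980*x+86102279985232.
Run Miller on y^2=x^3+36719453745980*x+86102279985232 over F_{114923160611873}: ladder 1101 (4 bits); e = f_P(D_Q)/f_Q(D_P).
So e_{13}(P',Q') = 22682176555037 + 66438679933307*t + 108988510010938*t^2.
Hence e(P,Q) = 2857315910495 + 17800898466692*t + 84637485379502*t^2 in F_{114923160611873^3}^*.

2857315910495 + 17800898466692*t + 84637485379502*t^2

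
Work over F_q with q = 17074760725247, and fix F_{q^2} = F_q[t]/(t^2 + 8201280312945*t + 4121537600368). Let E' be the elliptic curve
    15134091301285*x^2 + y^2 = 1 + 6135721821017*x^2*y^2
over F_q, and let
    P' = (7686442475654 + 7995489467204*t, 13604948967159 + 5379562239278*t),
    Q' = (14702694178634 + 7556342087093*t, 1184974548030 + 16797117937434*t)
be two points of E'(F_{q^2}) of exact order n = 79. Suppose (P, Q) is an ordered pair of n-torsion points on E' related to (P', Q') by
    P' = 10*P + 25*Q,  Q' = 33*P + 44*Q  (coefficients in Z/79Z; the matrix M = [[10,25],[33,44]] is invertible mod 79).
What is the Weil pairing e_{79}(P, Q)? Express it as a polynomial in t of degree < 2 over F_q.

e_{79}(aP+bQ,cP+dQ) = e_{79}(P,Q)^(ad-bc); with (a,b,c,d)=(10,25,33,44) this gives the det-79 law.
Inverting 10 mod 79: 8. Thus e_{79}(P,Q) = e(P',Q')^{8}.
Edwards->Montgomery: u=(1+y)/(1-y), v=u/x -> 219316977720v^2=u^3+8492390888282u^2+u; then x_W=2249592370067u+3544968853717: y^2=x^3+13575950072764*x+10851811876416.
n = 79 = (1001111)_2 (7 bits, wt 5); accumulate f_{79,P'}(Q'+S)/f_{79,P'}(S) along the 6-step ladder.
Result: e(P',Q') = 5006512841823 + 12033906168454*t.
Hence e(P,Q) = 2496590220167 + 6710117744792*t in F_{17074760725247^2}^*.

2496590220167 + 6710117744792*t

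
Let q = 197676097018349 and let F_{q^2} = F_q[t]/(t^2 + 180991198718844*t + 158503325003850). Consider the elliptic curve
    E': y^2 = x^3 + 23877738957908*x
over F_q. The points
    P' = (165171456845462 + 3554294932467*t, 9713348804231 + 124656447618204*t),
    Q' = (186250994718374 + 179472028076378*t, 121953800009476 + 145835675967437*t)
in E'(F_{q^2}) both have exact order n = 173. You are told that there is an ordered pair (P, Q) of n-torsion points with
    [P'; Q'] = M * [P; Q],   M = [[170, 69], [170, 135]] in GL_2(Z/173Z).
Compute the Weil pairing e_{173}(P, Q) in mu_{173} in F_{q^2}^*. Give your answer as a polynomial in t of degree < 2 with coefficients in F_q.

189279316220780 + 150898632072712*t

The 173-Weil pairing on E[173] over F_{197676097018349} is alternating-bilinear: e_{173}(P',Q') = e_{173}(P,Q)^det(M).
170*135 - 69*170 = 11220; reduced mod 173: det = 148, inverse 83.
Build f_{173,P'} and f_{173,Q'} via the 8-bit ladder of 173=10101101_2; evaluate at shifted divisors; quotient in F_{197676097018349^2}.
Result: e(P',Q') = 51666653022372 + 52072908186713*t.
(51666653022372 + 52072908186713*t)^{83} mod (197676097018349,f) = 189279316220780 + 150898632072712*t.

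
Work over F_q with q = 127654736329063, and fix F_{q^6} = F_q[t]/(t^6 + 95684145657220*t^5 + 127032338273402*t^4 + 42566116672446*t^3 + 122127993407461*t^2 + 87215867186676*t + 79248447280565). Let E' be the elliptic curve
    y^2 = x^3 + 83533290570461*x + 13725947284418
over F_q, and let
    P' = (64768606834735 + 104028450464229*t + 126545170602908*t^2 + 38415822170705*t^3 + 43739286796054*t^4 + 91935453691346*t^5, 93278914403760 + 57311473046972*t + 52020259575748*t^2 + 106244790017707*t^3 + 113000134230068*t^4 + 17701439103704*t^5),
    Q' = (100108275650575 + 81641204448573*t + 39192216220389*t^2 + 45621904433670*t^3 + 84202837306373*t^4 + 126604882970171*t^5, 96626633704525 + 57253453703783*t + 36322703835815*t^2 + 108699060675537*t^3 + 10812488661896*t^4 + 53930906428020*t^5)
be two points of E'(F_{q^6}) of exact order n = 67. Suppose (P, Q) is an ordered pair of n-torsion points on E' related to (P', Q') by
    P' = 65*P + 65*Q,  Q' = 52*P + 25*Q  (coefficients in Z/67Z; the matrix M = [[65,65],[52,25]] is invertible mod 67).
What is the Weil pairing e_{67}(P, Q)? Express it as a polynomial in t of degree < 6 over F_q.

e_{67}(aP+bQ,cP+dQ) = e_{67}(P,Q)^(ad-bc); with (a,b,c,d)=(65,65,52,25) this gives the det-67 law.
Inverting 54 mod 67: 36. Thus e_{67}(P,Q) = e(P',Q')^{36}.
7-bit Miller (1000011) on E'/F_{127654736329063} with a'=83533290570461, b'=13725947284418: accumulate tangent/chord ratios at Q'+S and P'+S'.
Miller gives e_{67}(P',Q') = 27397968920174 + 85434766837360*t + 28746839145891*t^2 + 33412166641008*t^3 + 63318791518882*t^4 + 122436893401103*t^5 in F_{127654736329063^6}.
Raise to 36: e(P,Q) = 126406035845838 + 21568988540761*t + 47868789248839*t^2 + 826438422929*t^3 + 57683849638606*t^4 + 55823611350904*t^5 in mu_{67}.

126406035845838 + 21568988540761*t + 47868789248839*t^2 + 826438422929*t^3 + 57683849638606*t^4 + 55823611350904*t^5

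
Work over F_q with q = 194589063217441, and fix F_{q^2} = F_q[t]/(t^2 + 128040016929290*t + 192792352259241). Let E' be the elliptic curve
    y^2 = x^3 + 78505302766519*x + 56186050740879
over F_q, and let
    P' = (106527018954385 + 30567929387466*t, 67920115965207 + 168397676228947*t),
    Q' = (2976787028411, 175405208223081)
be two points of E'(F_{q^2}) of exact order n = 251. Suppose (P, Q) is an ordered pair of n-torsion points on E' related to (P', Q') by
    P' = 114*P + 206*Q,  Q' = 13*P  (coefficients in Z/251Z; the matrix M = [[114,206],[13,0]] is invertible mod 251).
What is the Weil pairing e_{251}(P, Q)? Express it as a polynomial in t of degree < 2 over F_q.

19881057496563 + 58201760430396*t

e_{251} is bilinear + alternating on E[251], so e_{251}(114*P + 206*Q, 13*P) = e_{251}(P,Q)^(114*0-206*13).
Inverting 83 mod 251: 124. Thus e_{251}(P,Q) = e(P',Q')^{124}.
Run Miller on y^2=x^3+78505302766519*x+56186050740879 over F_{194589063217441}: ladder 11111011 (8 bits); e = f_P(D_Q)/f_Q(D_P).
The quotient is 2065075027976 + 26066791441498*t.
e_{251}(P,Q) = (2065075027976 + 26066791441498*t)^{124} = 19881057496563 + 58201760430396*t.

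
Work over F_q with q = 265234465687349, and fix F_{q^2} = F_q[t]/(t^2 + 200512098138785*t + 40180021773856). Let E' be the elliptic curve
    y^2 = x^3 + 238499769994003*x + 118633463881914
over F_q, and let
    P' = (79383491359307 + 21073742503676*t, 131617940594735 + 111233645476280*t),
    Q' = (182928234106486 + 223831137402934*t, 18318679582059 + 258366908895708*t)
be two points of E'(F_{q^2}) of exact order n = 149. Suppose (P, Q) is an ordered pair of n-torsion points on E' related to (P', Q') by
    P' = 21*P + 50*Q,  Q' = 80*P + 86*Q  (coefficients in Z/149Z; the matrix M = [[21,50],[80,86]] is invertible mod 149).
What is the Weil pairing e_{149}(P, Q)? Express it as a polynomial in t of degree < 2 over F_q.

e_{149} is bilinear + alternating on E[149], so e_{149}(21*P + 50*Q, 80*P + 86*Q) = e_{149}(P,Q)^(21*86-50*80).
det(M) mod 149 = 41; its inverse in (Z/149)^* is 40 (check: 41*40 mod 149 = 1).
8-bit Miller (10010101) on E'/F_{265234465687349} with a'=238499769994003, b'=118633463881914: accumulate tangent/chord ratios at Q'+S and P'+S'.
f_P(D_Q)/f_Q(D_P) = 6602905432726 + 262043742076299*t.
Hence e(P,Q) = 108600871678527 + 137151303731015*t in F_{265234465687349^2}^*.

108600871678527 + 137151303731015*t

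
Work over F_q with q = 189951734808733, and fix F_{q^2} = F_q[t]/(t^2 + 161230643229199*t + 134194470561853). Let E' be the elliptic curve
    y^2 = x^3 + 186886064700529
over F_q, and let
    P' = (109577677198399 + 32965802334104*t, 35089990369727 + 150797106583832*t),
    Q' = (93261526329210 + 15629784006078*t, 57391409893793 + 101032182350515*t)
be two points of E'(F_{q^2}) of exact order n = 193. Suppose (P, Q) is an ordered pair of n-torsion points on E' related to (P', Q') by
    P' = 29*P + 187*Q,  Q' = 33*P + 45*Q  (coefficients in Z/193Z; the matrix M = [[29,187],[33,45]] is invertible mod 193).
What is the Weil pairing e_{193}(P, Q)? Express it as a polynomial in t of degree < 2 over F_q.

Alternating bilinearity on E[193] (values in mu_{193} in F_{189951734808733^2}) gives e(P',Q') = e(P,Q)^det(M).
det(M) mod 193 = 152; its inverse in (Z/193)^* is 80 (check: 152*80 mod 193 = 1).
8-bit Miller (11000001) on E'/F_{189951734808733} with a'=0, b'=186886064700529: accumulate tangent/chord ratios at Q'+S and P'+S'.
Miller gives e_{193}(P',Q') = 145778825268042 + 111410562231364*t in F_{189951734808733^2}.
e_{193}(P,Q) = (145778825268042 + 111410562231364*t)^{80} = 39405829413415 + 77608827584083*t.

39405829413415 + 77608827584083*t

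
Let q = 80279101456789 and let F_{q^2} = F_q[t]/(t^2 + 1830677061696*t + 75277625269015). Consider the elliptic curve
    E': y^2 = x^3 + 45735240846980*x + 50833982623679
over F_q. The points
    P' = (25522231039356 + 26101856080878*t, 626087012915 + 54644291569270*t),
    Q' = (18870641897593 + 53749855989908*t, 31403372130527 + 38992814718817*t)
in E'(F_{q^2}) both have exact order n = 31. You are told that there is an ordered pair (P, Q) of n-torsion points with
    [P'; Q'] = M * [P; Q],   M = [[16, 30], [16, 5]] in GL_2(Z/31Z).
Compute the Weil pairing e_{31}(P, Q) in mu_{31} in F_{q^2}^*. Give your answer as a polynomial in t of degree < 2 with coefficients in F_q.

59534137679011 + 72736897936473*t

Under M = [[16,30],[16,5]] in GL_2(Z/31), e_{31}(P',Q') = e_{31}(P,Q)^(16*5-30*16 mod 31).
So e_{31}(P,Q) = e_{31}(P',Q')^{21}, since 3*21 = 1 mod 31.
Miller loop for e_{31} over F_{80279101456789^2}: bits of 31 = 11111; 4 double steps + 4 add steps, l/v at each.
The quotient is 21211576341310 + 70207862334491*t.
Finally e_{31}(P,Q) = 59534137679011 + 72736897936473*t.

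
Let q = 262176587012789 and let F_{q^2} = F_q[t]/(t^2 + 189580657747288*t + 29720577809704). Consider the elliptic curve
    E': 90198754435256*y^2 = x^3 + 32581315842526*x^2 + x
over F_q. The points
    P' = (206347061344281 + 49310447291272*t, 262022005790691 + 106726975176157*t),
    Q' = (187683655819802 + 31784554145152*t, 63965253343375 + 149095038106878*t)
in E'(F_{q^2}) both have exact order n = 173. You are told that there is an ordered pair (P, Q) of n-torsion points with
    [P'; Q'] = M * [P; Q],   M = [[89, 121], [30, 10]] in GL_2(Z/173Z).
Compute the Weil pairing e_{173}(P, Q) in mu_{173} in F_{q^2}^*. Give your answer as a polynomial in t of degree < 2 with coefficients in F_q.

Under M = [[89,121],[30,10]] in GL_2(Z/173), e_{173}(P',Q') = e_{173}(P,Q)^(89*10-121*30 mod 173).
So e_{173}(P,Q) = e_{173}(P',Q')^{68}, since 28*68 = 1 mod 173.
(x,y)|->(40631524581200x+55247755231505,40631524581200y) sends E' to y^2=x^3+166646419054280*x+92156596926670.
Miller loop for e_{173} over F_{262176587012789^2}: bits of 173 = 10101101; 7 double steps + 4 add steps, l/v at each.
The quotient is 95467750708352 + 59424990777446*t.
e_{173}(P,Q) = (95467750708352 + 59424990777446*t)^{68} = 216069985046623 + 260444430067156*t.

216069985046623 + 260444430067156*t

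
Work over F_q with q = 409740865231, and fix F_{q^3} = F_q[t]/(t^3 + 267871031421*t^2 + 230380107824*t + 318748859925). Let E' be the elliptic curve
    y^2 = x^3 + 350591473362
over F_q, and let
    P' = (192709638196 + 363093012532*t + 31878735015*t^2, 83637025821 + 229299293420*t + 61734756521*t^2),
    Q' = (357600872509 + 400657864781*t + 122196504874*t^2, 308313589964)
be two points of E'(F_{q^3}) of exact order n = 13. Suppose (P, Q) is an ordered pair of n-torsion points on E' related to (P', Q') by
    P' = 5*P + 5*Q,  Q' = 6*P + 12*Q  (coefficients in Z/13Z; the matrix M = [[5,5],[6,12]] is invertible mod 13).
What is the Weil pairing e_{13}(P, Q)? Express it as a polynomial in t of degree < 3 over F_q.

251397225436 + 232042084345*t + 286178918573*t^2

e_{13} is bilinear + alternating on E[13], so e_{13}(5*P + 5*Q, 6*P + 12*Q) = e_{13}(P,Q)^(5*12-5*6).
Inverting 4 mod 13: 10. Thus e_{13}(P,Q) = e(P',Q')^{10}.
Build f_{13,P'} and f_{13,Q'} via the 4-bit ladder of 13=1101_2; evaluate at shifted divisors; quotient in F_{409740865231^3}.
Result: e(P',Q') = 345942894106 + 121294492923*t + 135856184744*t^2.
Thus e_{13}(P,Q) = 251397225436 + 232042084345*t + 286178918573*t^2.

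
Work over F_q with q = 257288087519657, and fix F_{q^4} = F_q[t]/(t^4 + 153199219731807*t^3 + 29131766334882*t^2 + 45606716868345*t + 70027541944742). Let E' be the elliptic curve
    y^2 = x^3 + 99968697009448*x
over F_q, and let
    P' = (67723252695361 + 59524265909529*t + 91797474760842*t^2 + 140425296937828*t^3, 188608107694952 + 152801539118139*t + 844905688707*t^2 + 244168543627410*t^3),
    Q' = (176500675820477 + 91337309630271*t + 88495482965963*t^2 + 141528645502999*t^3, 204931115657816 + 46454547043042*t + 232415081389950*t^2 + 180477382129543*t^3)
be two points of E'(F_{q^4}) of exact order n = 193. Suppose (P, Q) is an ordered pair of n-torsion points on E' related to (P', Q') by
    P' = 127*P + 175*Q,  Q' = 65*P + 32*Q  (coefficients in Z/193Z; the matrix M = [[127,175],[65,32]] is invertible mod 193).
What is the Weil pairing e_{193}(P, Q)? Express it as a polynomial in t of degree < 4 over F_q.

37942854358820 + 185171610585655*t + 25861627661708*t^2 + 122926243832716*t^3

Since e_{193}(P,P)=e_{193}(Q,Q)=1 and e_{193}(Q,P)=e_{193}(P,Q)^{-1}, expanding e_{193}(127*P + 175*Q,65*P + 32*Q) leaves e(P,Q)^det(M).
So e_{193}(P,Q) = e_{193}(P',Q')^{42}, since 23*42 = 1 mod 193.
Miller loop for e_{193} over F_{257288087519657^4}: bits of 193 = 11000001; 7 double steps + 2 add steps, l/v at each.
Result: e(P',Q') = 28933358353 + 87602936717216*t + 49596838342190*t^2 + 117794713433644*t^3.
Hence e(P,Q) = 37942854358820 + 185171610585655*t + 25861627661708*t^2 + 122926243832716*t^3 in F_{257288087519657^4}^*.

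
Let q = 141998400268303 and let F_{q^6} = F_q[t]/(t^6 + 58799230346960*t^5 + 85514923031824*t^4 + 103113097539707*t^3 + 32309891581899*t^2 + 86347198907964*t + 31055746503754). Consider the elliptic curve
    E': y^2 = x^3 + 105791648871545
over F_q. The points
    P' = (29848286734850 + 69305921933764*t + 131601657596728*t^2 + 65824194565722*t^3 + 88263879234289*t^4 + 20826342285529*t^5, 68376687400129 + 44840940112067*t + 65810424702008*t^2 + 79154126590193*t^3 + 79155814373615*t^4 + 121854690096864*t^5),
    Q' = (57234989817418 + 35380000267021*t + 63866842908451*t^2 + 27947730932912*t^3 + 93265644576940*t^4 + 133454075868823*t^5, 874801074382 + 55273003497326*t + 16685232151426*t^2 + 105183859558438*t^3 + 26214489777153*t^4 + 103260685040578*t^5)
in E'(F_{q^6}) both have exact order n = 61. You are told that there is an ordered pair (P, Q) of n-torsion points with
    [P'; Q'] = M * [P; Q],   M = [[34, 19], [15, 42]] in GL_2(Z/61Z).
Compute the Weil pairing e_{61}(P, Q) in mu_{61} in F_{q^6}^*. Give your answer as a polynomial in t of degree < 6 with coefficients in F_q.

e_{61} is bilinear + alternating on E[61], so e_{61}(34*P + 19*Q, 15*P + 42*Q) = e_{61}(P,Q)^(34*42-19*15).
Inverting 45 mod 61: 19. Thus e_{61}(P,Q) = e(P',Q')^{19}.
Miller loop for e_{61} over F_{141998400268303^6}: bits of 61 = 111101; 5 double steps + 4 add steps, l/v at each.
Miller gives e_{61}(P',Q') = 70008397706267 + 63856928254360*t + 128210555861934*t^2 + 136787943816565*t^3 + 99851203112449*t^4 + 19023286853306*t^5 in F_{141998400268303^6}.
Thus e_{61}(P,Q) = 93493800103136 + 52123854188680*t + 25987804363868*t^2 + 2485122478916*t^3 + 90570194086690*t^4 + 104267837427732*t^5.

93493800103136 + 52123854188680*t + 25987804363868*t^2 + 2485122478916*t^3 + 90570194086690*t^4 + 104267837427732*t^5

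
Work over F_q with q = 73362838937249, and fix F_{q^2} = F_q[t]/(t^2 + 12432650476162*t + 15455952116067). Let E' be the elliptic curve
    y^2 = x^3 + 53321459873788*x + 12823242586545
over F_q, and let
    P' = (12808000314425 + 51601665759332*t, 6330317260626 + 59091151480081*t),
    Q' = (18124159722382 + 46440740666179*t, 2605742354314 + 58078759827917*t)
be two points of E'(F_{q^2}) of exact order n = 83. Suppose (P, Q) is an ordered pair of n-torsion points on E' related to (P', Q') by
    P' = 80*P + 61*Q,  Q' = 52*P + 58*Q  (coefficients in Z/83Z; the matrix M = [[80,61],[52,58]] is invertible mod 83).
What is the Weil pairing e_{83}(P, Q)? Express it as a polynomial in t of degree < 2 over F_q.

67372218928998 + 53594664652406*t

e_{83}(aP+bQ,cP+dQ) = e_{83}(P,Q)^(ad-bc); with (a,b,c,d)=(80,61,52,58) this gives the det-83 law.
Hence e(P,Q) = e(P',Q')^{67} where 67 = 57^{-1} mod 83.
Double-and-add over 1010011: 7-1 doublings, 4-1 additions; each step l_{T,T}/v_{2T} or l_{T,P'}/v at Q'+S for random S.
e_{83}(P',Q') = 68701864700402 + 71560349724091*t.
Finally e_{83}(P,Q) = 67372218928998 + 53594664652406*t.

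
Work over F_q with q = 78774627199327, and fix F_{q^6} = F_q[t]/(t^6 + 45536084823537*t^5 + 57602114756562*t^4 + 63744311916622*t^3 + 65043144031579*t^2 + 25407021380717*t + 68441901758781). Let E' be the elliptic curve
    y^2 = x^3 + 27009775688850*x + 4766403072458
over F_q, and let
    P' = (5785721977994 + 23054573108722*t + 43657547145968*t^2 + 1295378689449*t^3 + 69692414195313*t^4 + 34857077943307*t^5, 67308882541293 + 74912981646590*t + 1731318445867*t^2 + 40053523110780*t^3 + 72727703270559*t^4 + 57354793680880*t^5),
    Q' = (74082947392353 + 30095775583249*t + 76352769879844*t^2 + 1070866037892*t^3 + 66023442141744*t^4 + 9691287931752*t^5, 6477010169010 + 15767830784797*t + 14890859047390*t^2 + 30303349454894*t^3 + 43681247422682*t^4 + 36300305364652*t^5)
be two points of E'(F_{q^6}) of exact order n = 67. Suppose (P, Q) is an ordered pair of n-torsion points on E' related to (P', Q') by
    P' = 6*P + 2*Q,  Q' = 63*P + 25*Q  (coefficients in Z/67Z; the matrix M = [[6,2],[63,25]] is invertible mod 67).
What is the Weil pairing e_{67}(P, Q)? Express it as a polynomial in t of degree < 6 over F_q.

Under M = [[6,2],[63,25]] in GL_2(Z/67), e_{67}(P',Q') = e_{67}(P,Q)^(6*25-2*63 mod 67).
6*25 - 2*63 = 24; reduced mod 67: det = 24, inverse 14.
Run Miller on y^2=x^3+27009775688850*x+4766403072458 over F_{78774627199327}: ladder 1000011 (7 bits); e = f_P(D_Q)/f_Q(D_P).
So e_{67}(P',Q') = 51701330937323 + 65459266172402*t + 13755115145574*t^2 + 36919103856183*t^3 + 40853100580807*t^4 + 34498645243986*t^5.
Thus e_{67}(P,Q) = 20681935093880 + 49725030030709*t + 52335325403016*t^2 + 11945170884268*t^3 + 41434536786595*t^4 + 28696856529245*t^5.

20681935093880 + 49725030030709*t + 52335325403016*t^2 + 11945170884268*t^3 + 41434536786595*t^4 + 28696856529245*t^5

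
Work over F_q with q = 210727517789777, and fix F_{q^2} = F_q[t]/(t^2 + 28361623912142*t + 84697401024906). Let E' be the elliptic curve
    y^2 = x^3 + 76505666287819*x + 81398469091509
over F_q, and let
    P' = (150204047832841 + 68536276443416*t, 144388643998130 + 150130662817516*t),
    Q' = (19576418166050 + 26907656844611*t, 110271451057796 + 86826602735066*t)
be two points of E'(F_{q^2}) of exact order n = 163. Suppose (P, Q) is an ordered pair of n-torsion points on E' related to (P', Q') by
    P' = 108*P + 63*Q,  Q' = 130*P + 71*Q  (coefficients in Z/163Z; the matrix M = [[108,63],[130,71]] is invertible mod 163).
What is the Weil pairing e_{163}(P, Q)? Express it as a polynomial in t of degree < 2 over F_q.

114808272297389 + 97578102207097*t

e_{163}(aP+bQ,cP+dQ) = e_{163}(P,Q)^(ad-bc); with (a,b,c,d)=(108,63,130,71) this gives the det-163 law.
So e_{163}(P,Q) = e_{163}(P',Q')^{79}, since 130*79 = 1 mod 163.
8-bit Miller (10100011) on E'/F_{210727517789777} with a'=76505666287819, b'=81398469091509: accumulate tangent/chord ratios at Q'+S and P'+S'.
So e_{163}(P',Q') = 189935228603340 + 206412075646494*t.
e_{163}(P,Q) = (189935228603340 + 206412075646494*t)^{79} = 114808272297389 + 97578102207097*t.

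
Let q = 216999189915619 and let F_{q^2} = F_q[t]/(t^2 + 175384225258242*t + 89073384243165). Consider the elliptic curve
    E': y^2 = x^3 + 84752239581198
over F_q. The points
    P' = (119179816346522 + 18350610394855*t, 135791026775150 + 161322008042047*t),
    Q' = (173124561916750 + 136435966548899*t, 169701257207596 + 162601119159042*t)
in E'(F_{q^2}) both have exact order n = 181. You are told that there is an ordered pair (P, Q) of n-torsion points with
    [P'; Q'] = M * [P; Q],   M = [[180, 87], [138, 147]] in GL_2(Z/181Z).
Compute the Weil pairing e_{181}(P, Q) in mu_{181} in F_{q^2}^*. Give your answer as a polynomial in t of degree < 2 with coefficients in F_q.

161972967147426 + 41790881144798*t

The 181-Weil pairing on E[181] over F_{216999189915619} is alternating-bilinear: e_{181}(P',Q') = e_{181}(P,Q)^det(M).
det M = 180*147 - 87*138 = 14454 = 155 (mod 181); 155^{-1} = 174 (mod 181).
Run Miller on y^2=x^3+84752239581198 over F_{216999189915619}: ladder 10110101 (8 bits); e = f_P(D_Q)/f_Q(D_P).
The quotient is 122123204095256 + 140427648451404*t.
Hence e(P,Q) = 161972967147426 + 41790881144798*t in F_{216999189915619^2}^*.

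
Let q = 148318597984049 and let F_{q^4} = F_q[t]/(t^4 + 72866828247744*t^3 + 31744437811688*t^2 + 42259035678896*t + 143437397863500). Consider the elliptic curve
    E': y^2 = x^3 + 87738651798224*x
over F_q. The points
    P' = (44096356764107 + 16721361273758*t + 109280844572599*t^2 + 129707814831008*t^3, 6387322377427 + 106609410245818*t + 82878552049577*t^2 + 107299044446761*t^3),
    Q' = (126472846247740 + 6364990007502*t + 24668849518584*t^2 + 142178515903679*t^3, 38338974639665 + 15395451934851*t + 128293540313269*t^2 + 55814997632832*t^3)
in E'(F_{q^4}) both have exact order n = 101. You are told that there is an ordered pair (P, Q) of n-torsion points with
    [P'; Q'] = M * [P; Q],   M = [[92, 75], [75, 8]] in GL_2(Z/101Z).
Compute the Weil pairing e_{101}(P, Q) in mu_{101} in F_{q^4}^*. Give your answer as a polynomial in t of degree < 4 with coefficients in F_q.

60349078454816 + 123529546159890*t + 136315564276293*t^2 + 138488017250263*t^3

Under M = [[92,75],[75,8]] in GL_2(Z/101), e_{101}(P',Q') = e_{101}(P,Q)^(92*8-75*75 mod 101).
Inverting 60 mod 101: 32. Thus e_{101}(P,Q) = e(P',Q')^{32}.
Double-and-add over 1100101: 7-1 doublings, 4-1 additions; each step l_{T,T}/v_{2T} or l_{T,P'}/v at Q'+S for random S.
f_P(D_Q)/f_Q(D_P) = 126659005269572 + 201649911136*t + 14880950256723*t^2 + 70863901457175*t^3.
(126659005269572 + 201649911136*t + 14880950256723*t^2 + 70863901457175*t^3)^{32} mod (148318597984049,f) = 60349078454816 + 123529546159890*t + 136315564276293*t^2 + 138488017250263*t^3.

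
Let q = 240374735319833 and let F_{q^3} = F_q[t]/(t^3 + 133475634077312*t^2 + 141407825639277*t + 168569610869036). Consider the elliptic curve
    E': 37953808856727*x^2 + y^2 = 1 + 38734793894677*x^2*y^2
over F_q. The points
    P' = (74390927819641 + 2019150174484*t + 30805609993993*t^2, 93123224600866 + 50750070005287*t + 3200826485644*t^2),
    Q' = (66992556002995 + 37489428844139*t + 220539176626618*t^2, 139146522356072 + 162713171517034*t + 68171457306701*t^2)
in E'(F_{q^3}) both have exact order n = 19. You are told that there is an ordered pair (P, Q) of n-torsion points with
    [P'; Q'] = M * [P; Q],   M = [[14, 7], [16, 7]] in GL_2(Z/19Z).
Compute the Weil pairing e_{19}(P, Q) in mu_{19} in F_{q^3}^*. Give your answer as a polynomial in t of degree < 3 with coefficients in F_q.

Since e_{19}(P,P)=e_{19}(Q,Q)=1 and e_{19}(Q,P)=e_{19}(P,Q)^{-1}, expanding e_{19}(14*P + 7*Q,16*P + 7*Q) leaves e(P,Q)^det(M).
14*7 - 7*16 = -14; reduced mod 19: det = 5, inverse 4.
Edwards->Montgomery: u=(1+y)/(1-y), v=u/x -> 112785860828431v^2=u^3+228813543938045u^2+u; then x_W=119992121400429u+173031257338456: y^2=x^3+142164668697137*x+228313911643202.
n = 19 = (10011)_2 (5 bits, wt 3); accumulate f_{19,P'}(Q'+S)/f_{19,P'}(S) along the 4-step ladder.
e_{19}(P',Q') = 25361732656863 + 92788150567424*t + 103011912371669*t^2.
(25361732656863 + 92788150567424*t + 103011912371669*t^2)^{4} mod (240374735319833,f) = 60612752655235 + 57017105813019*t + 234662311917999*t^2.

60612752655235 + 57017105813019*t + 234662311917999*t^2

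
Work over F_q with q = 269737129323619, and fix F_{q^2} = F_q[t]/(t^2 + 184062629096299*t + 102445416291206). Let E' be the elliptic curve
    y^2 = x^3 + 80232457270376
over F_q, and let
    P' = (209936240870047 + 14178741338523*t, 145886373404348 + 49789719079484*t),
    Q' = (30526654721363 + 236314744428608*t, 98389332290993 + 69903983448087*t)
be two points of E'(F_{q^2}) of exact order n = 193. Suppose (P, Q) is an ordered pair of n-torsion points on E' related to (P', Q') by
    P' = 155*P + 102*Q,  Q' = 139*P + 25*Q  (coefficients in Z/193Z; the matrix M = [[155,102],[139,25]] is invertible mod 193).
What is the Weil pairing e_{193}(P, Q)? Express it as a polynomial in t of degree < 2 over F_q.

Under M = [[155,102],[139,25]] in GL_2(Z/193), e_{193}(P',Q') = e_{193}(P,Q)^(155*25-102*139 mod 193).
So e_{193}(P,Q) = e_{193}(P',Q')^{133}, since 119*133 = 1 mod 193.
Double-and-add over 11000001: 8-1 doublings, 3-1 additions; each step l_{T,T}/v_{2T} or l_{T,P'}/v at Q'+S for random S.
Result: e(P',Q') = 90003405722547 + 152205432656852*t.
e_{193}(P,Q) = (90003405722547 + 152205432656852*t)^{133} = 227202208147181 + 134674607271141*t.

227202208147181 + 134674607271141*t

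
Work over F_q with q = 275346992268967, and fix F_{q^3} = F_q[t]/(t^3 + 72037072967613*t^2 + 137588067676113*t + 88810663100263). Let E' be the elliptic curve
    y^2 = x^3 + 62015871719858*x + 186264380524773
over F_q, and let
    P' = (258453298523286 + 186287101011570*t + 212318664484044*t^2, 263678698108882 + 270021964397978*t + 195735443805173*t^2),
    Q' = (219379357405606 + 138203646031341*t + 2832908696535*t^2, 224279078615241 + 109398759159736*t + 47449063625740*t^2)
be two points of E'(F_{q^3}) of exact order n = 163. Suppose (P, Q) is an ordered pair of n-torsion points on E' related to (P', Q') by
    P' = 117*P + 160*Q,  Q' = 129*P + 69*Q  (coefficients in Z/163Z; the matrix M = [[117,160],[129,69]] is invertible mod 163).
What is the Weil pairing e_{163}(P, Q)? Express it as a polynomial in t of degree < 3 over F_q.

e_{163} is bilinear + alternating on E[163], so e_{163}(117*P + 160*Q, 129*P + 69*Q) = e_{163}(P,Q)^(117*69-160*129).
So e_{163}(P,Q) = e_{163}(P',Q')^{112}, since 147*112 = 1 mod 163.
Build f_{163,P'} and f_{163,Q'} via the 8-bit ladder of 163=10100011_2; evaluate at shifted divisors; quotient in F_{275346992268967^3}.
So e_{163}(P',Q') = 85460492313954 + 66751509780792*t + 91471157737363*t^2.
Finally e_{163}(P,Q) = 230520782845353 + 45480529639501*t + 197555876503033*t^2.

230520782845353 + 45480529639501*t + 197555876503033*t^2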